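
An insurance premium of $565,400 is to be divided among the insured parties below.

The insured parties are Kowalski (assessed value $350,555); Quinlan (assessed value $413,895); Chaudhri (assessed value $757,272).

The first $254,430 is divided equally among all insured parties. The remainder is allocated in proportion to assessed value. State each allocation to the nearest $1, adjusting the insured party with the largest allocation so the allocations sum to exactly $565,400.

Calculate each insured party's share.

Equal tier: $254,430 ÷ 3 = $84,810 apiece.
Remainder $310,970 by assessed value (total 1,521,722): Kowalski 71,637.32 → $71,637; Quinlan 84,581.10 → $84,581; Chaudhri 154,751.57 → $154,752.
Totals: Kowalski $84,810 + $71,637 = $156,447; Quinlan $84,810 + $84,581 = $169,391; Chaudhri $84,810 + $154,752 = $239,562.

Kowalski: $156,447 | Quinlan: $169,391 | Chaudhri: $239,562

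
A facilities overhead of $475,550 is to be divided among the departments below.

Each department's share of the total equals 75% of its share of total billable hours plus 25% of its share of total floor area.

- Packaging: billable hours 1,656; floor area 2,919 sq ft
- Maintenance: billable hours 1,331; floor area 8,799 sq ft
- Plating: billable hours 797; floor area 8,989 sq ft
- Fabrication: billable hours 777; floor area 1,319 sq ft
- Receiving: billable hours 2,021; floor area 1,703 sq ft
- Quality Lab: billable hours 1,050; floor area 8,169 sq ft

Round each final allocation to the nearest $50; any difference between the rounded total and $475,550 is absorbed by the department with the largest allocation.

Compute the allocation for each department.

Packaging: $88,250 · Maintenance: $95,000 · Plating: $70,750 · Fabrication: $41,250 · Receiving: $100,800 · Quality Lab: $79,500

Billable hours total 7,632; floor area total 31,898.
Composite weights (75% billable hours + 25% floor area): Packaging 0.1856; Maintenance 0.1998; Plating 0.1488; Fabrication 0.0867; Receiving 0.2120; Quality Lab 0.1672.
Raw shares: Packaging 88,268.48; Maintenance 94,995.85; Plating 70,748.84; Fabrication 41,227.22; Receiving 100,793.67; Quality Lab 79,515.93.
Rounded to nearest $50: Packaging $88,250; Maintenance $95,000; Plating $70,750; Fabrication $41,250; Receiving $100,800; Quality Lab $79,500. Sum = $475,550.
Rounded total matches; no reconciliation needed.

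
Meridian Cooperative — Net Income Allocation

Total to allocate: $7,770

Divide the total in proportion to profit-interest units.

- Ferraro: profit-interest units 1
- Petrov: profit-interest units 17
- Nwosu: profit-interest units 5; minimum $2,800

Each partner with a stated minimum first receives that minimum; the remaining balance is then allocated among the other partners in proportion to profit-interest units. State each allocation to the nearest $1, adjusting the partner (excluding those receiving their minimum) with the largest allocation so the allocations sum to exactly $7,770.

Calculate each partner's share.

Minimums first: Nwosu $2,800. Residual $4,970.
Residual split over remaining profit-interest units 18: Ferraro 276.11 → $276; Petrov 4,693.89 → $4,694.

Ferraro: $276; Petrov: $4,694; Nwosu: $2,800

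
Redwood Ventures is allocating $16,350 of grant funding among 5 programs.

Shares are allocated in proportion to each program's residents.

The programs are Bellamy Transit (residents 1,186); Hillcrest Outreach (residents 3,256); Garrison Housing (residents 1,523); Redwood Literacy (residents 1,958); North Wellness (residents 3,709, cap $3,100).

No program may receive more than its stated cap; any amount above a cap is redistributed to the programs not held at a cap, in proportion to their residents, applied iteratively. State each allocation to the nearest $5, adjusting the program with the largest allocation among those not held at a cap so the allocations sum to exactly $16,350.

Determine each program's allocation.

Bellamy Transit: $1,985; Hillcrest Outreach: $5,445; Garrison Housing: $2,545; Redwood Literacy: $3,275; North Wellness: $3,100

Combined residents = 11,632.
Pro-rata shares before constraints: Bellamy Transit 1,667.05; Hillcrest Outreach 4,576.65; Garrison Housing 2,140.74; Redwood Literacy 2,752.18; North Wellness 5,213.39.
Capped: North Wellness ($3,100); remaining pool $13,250 reallocated over remaining residents 7,923.
Shares after redistribution: Bellamy Transit 1,983.40 → $1,985; Hillcrest Outreach 5,445.16 → $5,445; Garrison Housing 2,546.98 → $2,545; Redwood Literacy 3,274.45 → $3,275.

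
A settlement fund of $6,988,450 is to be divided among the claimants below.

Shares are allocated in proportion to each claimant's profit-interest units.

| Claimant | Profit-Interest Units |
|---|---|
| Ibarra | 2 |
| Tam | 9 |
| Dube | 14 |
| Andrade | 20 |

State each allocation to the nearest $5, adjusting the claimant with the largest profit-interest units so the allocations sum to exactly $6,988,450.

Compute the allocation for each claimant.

Ibarra: $310,600 | Tam: $1,397,690 | Dube: $2,174,185 | Andrade: $3,105,975

Combined profit-interest units = 45.
Proportional shares: Ibarra 2/45 × $6,988,450 = 310,597.78; Tam 9/45 × $6,988,450 = 1,397,690.00; Dube 14/45 × $6,988,450 = 2,174,184.44; Andrade 20/45 × $6,988,450 = 3,105,977.78.
Rounded to nearest $5: Ibarra $310,600; Tam $1,397,690; Dube $2,174,185; Andrade $3,105,980. Sum = $6,988,455.
Difference $6,988,450 − $6,988,455 = −$5 applied to largest profit-interest units (Andrade): Andrade becomes $3,105,975.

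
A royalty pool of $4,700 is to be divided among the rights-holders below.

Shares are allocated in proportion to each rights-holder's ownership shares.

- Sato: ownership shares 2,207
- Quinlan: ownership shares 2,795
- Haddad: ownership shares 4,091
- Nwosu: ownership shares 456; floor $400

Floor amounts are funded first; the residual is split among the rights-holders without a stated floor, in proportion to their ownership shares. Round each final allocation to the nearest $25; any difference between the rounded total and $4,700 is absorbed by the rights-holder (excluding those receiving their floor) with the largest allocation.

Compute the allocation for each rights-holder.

Guaranteed amounts: Nwosu $400. Balance $4,300.
Balance split over remaining ownership shares 9,093: Sato 1,043.67 → $1,050; Quinlan 1,321.73 → $1,325; Haddad 1,934.60 → $1,925.

Sato: $1,050 | Quinlan: $1,325 | Haddad: $1,925 | Nwosu: $400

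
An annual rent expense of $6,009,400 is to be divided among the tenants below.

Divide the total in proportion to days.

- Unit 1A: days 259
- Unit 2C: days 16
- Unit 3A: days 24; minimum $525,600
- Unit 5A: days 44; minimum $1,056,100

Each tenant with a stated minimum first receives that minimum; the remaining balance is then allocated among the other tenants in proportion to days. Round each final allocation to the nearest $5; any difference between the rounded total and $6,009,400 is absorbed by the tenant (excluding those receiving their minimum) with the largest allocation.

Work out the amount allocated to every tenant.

Guaranteed amounts: Unit 3A $525,600; Unit 5A $1,056,100. Remaining pool $4,427,700.
Remaining pool split over remaining days 275: Unit 1A 4,170,088.36 → $4,170,090; Unit 2C 257,611.64 → $257,610.

Unit 1A: $4,170,090; Unit 2C: $257,610; Unit 3A: $525,600; Unit 5A: $1,056,100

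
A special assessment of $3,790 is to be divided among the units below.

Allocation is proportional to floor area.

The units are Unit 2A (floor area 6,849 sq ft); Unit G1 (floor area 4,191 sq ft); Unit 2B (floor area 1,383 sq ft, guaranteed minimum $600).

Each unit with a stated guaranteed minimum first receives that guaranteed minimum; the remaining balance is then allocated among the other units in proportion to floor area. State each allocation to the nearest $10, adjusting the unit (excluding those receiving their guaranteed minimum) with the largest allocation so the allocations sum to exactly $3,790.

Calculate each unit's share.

Minimums first: Unit 2B $600. Residual $3,190.
Residual split over remaining floor area 11,040: Unit 2A 1,979.01 → $1,980; Unit G1 1,210.99 → $1,210.

Unit 2A: $1,980; Unit G1: $1,210; Unit 2B: $600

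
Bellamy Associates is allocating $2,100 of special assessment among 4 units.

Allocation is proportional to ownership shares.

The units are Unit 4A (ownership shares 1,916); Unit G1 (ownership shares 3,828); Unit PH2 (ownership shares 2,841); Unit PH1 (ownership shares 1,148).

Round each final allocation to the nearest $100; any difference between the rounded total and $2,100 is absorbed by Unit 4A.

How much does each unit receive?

Combined ownership shares = 9,733.
Proportional shares: Unit 4A 1,916/9,733 × $2,100 = 413.40; Unit G1 3,828/9,733 × $2,100 = 825.93; Unit PH2 2,841/9,733 × $2,100 = 612.98; Unit PH1 1,148/9,733 × $2,100 = 247.69.
At nearest $100: Unit 4A $400; Unit G1 $800; Unit PH2 $600; Unit PH1 $200. Sum = $2,000.
Difference $2,100 − $2,000 = +$100 applied to Unit 4A: Unit 4A becomes $500.

Unit 4A: $500; Unit G1: $800; Unit PH2: $600; Unit PH1: $200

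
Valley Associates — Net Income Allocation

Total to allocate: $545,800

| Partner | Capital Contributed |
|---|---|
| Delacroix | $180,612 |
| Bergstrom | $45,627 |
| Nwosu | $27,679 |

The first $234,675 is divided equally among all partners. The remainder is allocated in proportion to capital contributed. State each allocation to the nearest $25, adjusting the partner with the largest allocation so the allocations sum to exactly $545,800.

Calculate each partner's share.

Delacroix: $299,525 | Bergstrom: $134,125 | Nwosu: $112,150

First tranche $234,675 split equally: $78,225 each.
Remainder $311,125 by capital contributed (total 253,918): Delacroix 221,303.37 → $221,300; Bergstrom 55,906.63 → $55,900; Nwosu 33,915.00 → $33,925.
Totals: Delacroix $78,225 + $221,300 = $299,525; Bergstrom $78,225 + $55,900 = $134,125; Nwosu $78,225 + $33,925 = $112,150.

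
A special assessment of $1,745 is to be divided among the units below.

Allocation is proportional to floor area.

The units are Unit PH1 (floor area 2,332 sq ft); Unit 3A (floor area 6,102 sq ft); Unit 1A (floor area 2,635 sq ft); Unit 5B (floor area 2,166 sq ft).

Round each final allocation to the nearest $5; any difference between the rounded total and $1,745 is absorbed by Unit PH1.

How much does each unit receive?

Unit PH1: $310; Unit 3A: $805; Unit 1A: $345; Unit 5B: $285

Total floor area = 13,235.
Pro-rata amounts: Unit PH1 2,332/13,235 × $1,745 = 307.47; Unit 3A 6,102/13,235 × $1,745 = 804.53; Unit 1A 2,635/13,235 × $1,745 = 347.42; Unit 5B 2,166/13,235 × $1,745 = 285.58.
Rounded to nearest $5: Unit PH1 $305; Unit 3A $805; Unit 1A $345; Unit 5B $285. Sum = $1,740.
Difference $1,745 − $1,740 = +$5 applied to Unit PH1: Unit PH1 becomes $310.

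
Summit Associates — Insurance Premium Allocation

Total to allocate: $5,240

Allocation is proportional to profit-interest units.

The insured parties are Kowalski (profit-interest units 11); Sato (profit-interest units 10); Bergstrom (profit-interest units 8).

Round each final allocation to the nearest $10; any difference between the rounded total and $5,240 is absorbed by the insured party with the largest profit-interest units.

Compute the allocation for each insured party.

Total profit-interest units = 29.
Pro-rata amounts: Kowalski 11/29 × $5,240 = 1,987.59; Sato 10/29 × $5,240 = 1,806.90; Bergstrom 8/29 × $5,240 = 1,445.52.
Rounded to nearest $10: Kowalski $1,990; Sato $1,810; Bergstrom $1,450. Sum = $5,250.
Difference $5,240 − $5,250 = −$10 applied to largest profit-interest units (Kowalski): Kowalski becomes $1,980.

Kowalski: $1,980 · Sato: $1,810 · Bergstrom: $1,450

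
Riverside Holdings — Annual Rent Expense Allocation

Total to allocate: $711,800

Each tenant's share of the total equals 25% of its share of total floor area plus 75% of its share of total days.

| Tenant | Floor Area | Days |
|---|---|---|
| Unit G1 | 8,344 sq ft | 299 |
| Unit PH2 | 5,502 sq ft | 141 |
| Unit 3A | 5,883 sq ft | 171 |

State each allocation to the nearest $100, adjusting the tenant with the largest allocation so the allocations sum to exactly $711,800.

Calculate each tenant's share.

Totals — floor area 19,729, days 611.
Blended shares (25% floor area + 75% days): Unit G1 0.4728; Unit PH2 0.2428; Unit 3A 0.2844.
Raw shares: Unit G1 336,506.26; Unit PH2 172,822.64; Unit 3A 202,471.10.
At nearest $100: Unit G1 $336,500; Unit PH2 $172,800; Unit 3A $202,500. Sum = $711,800.
No rounding difference to absorb.

Unit G1: $336,500; Unit PH2: $172,800; Unit 3A: $202,500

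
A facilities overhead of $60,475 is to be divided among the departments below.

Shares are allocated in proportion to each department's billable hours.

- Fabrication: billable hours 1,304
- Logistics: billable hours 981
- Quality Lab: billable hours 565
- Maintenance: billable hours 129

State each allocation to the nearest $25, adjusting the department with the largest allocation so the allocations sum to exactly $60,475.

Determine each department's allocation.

Sum of billable hours: 2,979.
Proportional shares: Fabrication 1,304/2,979 × $60,475 = 26,471.77; Logistics 981/2,979 × $60,475 = 19,914.73; Quality Lab 565/2,979 × $60,475 = 11,469.75; Maintenance 129/2,979 × $60,475 = 2,618.76.
At nearest $25: Fabrication $26,475; Logistics $19,925; Quality Lab $11,475; Maintenance $2,625. Sum = $60,500.
Difference $60,475 − $60,500 = −$25 applied to largest allocation (Fabrication): Fabrication becomes $26,450.

Fabrication: $26,450 | Logistics: $19,925 | Quality Lab: $11,475 | Maintenance: $2,625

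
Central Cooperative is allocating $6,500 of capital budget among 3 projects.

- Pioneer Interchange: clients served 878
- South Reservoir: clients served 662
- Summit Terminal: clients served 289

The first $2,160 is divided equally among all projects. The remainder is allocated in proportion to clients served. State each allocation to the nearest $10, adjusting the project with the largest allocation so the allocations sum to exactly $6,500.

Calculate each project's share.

Pioneer Interchange: $2,800 · South Reservoir: $2,290 · Summit Terminal: $1,410

Equal tier: $2,160 ÷ 3 = $720 apiece.
Remainder $4,340 by clients served (total 1,829): Pioneer Interchange 2,083.39 → $2,080; South Reservoir 1,570.85 → $1,570; Summit Terminal 685.76 → $690.
Totals: Pioneer Interchange $720 + $2,080 = $2,800; South Reservoir $720 + $1,570 = $2,290; Summit Terminal $720 + $690 = $1,410.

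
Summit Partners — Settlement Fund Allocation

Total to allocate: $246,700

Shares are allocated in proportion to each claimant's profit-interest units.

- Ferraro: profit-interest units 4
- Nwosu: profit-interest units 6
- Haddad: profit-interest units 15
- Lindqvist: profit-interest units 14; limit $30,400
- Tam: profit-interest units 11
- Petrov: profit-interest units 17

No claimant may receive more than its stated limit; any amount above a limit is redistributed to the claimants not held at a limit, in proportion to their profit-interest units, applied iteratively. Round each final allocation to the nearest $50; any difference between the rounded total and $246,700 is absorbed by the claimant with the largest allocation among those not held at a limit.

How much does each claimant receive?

Sum of profit-interest units: 67.
Proportional shares (ignoring caps): Ferraro 14,728.36; Nwosu 22,092.54; Haddad 55,231.34; Lindqvist 51,549.25; Tam 40,502.99; Petrov 62,595.52.
Cap binds for Lindqvist ($30,400); residual $216,300 reallocated over remaining profit-interest units 53.
Shares after redistribution: Ferraro 16,324.53 → $16,300; Nwosu 24,486.79 → $24,500; Haddad 61,216.98 → $61,200; Tam 44,892.45 → $44,900; Petrov 69,379.25 → $69,400.

Ferraro: $16,300 | Nwosu: $24,500 | Haddad: $61,200 | Lindqvist: $30,400 | Tam: $44,900 | Petrov: $69,400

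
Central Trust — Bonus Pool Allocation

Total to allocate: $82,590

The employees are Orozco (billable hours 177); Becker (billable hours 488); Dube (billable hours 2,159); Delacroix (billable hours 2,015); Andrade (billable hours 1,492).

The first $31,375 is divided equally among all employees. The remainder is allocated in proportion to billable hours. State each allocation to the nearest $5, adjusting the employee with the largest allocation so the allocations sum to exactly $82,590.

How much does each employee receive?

Equal tier: $31,375 ÷ 5 = $6,275 apiece.
Remainder $51,215 by billable hours (total 6,331): Orozco 1,431.85 → $1,430; Becker 3,947.70 → $3,950; Dube 17,465.36 → $17,465; Delacroix 16,300.46 → $16,300; Andrade 12,069.62 → $12,070.
Totals: Orozco $6,275 + $1,430 = $7,705; Becker $6,275 + $3,950 = $10,225; Dube $6,275 + $17,465 = $23,740; Delacroix $6,275 + $16,300 = $22,575; Andrade $6,275 + $12,070 = $18,345.

Orozco: $7,705 | Becker: $10,225 | Dube: $23,740 | Delacroix: $22,575 | Andrade: $18,345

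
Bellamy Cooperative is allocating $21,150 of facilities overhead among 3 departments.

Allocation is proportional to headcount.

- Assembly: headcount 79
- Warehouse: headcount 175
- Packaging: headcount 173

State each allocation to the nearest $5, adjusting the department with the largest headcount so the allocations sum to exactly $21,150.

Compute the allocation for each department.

Assembly: $3,915 · Warehouse: $8,665 · Packaging: $8,570

Sum of headcount: 427.
Pro-rata amounts: Assembly 79/427 × $21,150 = 3,913.00; Warehouse 175/427 × $21,150 = 8,668.03; Packaging 173/427 × $21,150 = 8,568.97.
After rounding ($5): Assembly $3,915; Warehouse $8,670; Packaging $8,570. Sum = $21,155.
Difference $21,150 − $21,155 = −$5 applied to largest headcount (Warehouse): Warehouse becomes $8,665.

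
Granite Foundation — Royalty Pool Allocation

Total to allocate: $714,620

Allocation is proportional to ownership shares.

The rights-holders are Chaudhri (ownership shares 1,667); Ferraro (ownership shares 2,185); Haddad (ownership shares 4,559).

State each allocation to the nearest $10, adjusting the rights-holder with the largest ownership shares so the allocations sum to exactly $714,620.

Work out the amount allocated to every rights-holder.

Chaudhri: $141,630; Ferraro: $185,640; Haddad: $387,350

Combined ownership shares = 8,411.
Unrounded shares: Chaudhri 1,667/8,411 × $714,620 = 141,632.57; Ferraro 2,185/8,411 × $714,620 = 185,643.17; Haddad 4,559/8,411 × $714,620 = 387,344.26.
Rounded to nearest $10: Chaudhri $141,630; Ferraro $185,640; Haddad $387,340. Sum = $714,610.
Difference $714,620 − $714,610 = +$10 applied to largest ownership shares (Haddad): Haddad becomes $387,350.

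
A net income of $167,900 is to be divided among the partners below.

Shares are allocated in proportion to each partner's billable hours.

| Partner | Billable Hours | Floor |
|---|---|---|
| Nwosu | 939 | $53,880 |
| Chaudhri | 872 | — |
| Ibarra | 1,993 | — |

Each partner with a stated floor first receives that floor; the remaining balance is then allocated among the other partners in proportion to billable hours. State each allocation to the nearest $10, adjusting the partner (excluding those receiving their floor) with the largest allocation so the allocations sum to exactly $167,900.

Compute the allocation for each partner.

Fund the minimums — Nwosu $53,880. Residual $114,020.
Residual split over remaining billable hours 2,865: Chaudhri 34,703.47 → $34,700; Ibarra 79,316.53 → $79,320.

Nwosu: $53,880 · Chaudhri: $34,700 · Ibarra: $79,320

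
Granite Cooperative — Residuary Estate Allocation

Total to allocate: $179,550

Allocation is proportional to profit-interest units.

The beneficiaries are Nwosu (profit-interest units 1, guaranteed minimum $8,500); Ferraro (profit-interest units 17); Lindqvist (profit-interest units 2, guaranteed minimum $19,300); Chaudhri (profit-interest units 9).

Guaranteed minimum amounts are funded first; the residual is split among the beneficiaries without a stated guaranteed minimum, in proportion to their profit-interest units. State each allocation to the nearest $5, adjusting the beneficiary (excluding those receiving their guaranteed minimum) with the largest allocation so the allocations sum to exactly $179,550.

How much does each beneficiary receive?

Guaranteed amounts: Nwosu $8,500; Lindqvist $19,300. Balance $151,750.
Balance split over remaining profit-interest units 26: Ferraro 99,221.15 → $99,220; Chaudhri 52,528.85 → $52,530.

Nwosu: $8,500 · Ferraro: $99,220 · Lindqvist: $19,300 · Chaudhri: $52,530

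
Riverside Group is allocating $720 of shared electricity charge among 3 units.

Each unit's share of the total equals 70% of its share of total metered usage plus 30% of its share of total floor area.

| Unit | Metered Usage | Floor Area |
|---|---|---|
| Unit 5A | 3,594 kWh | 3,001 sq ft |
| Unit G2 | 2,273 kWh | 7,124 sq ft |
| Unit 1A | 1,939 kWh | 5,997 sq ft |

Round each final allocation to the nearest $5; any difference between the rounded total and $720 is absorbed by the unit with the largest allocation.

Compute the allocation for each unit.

Metered usage total 7,806; floor area total 16,122.
Blended shares (70% metered usage + 30% floor area): Unit 5A 0.3781; Unit G2 0.3364; Unit 1A 0.2855.
Proportional shares: Unit 5A 272.26; Unit G2 242.20; Unit 1A 205.54.
Rounded to nearest $5: Unit 5A $270; Unit G2 $240; Unit 1A $205. Sum = $715.
Difference $720 − $715 = +$5 applied to largest allocation (Unit 5A): Unit 5A becomes $275.

Unit 5A: $275; Unit G2: $240; Unit 1A: $205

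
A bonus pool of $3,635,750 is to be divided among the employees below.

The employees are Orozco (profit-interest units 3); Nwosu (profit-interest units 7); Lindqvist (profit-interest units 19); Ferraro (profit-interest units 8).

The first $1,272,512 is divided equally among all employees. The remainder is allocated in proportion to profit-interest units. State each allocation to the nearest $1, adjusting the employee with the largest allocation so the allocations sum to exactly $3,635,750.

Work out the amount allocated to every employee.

Orozco: $509,742; Nwosu: $765,227; Lindqvist: $1,531,683; Ferraro: $829,098

$1,272,512 shared equally gives $318,128 per employee.
Remainder $2,363,238 by profit-interest units (total 37): Orozco 191,613.89 → $191,614; Nwosu 447,099.08 → $447,099; Lindqvist 1,213,554.65 → $1,213,555; Ferraro 510,970.38 → $510,970.
Totals: Orozco $318,128 + $191,614 = $509,742; Nwosu $318,128 + $447,099 = $765,227; Lindqvist $318,128 + $1,213,555 = $1,531,683; Ferraro $318,128 + $510,970 = $829,098.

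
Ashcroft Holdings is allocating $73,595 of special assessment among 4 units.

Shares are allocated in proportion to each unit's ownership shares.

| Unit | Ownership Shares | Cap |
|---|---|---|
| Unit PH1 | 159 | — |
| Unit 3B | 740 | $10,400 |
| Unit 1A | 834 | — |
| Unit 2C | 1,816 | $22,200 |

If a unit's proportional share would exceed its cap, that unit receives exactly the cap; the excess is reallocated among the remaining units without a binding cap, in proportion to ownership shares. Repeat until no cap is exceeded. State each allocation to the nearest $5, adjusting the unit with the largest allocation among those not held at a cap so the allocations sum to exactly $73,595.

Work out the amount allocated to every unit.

Unit PH1: $6,565 | Unit 3B: $10,400 | Unit 1A: $34,430 | Unit 2C: $22,200

Combined ownership shares = 3,549.
Unconstrained shares: Unit PH1 3,297.16; Unit 3B 15,345.25; Unit 1A 17,294.51; Unit 2C 37,658.08.
Cap binds for Unit 3B ($10,400), Unit 2C ($22,200); residual $40,995 reallocated over remaining ownership shares 993.
Redistributed shares: Unit PH1 6,564.15 → $6,565; Unit 1A 34,430.85 → $34,430.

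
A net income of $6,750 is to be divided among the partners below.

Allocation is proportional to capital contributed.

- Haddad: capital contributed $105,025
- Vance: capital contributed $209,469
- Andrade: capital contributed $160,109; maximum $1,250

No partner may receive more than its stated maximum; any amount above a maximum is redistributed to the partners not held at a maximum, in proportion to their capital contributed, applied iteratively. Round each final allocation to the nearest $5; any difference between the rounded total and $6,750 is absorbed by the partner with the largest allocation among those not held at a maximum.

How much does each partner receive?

Capital contributed total: 474,603.
Proportional shares (ignoring caps): Haddad 1,493.71; Vance 2,979.15; Andrade 2,277.14.
Capped: Andrade ($1,250); remaining pool $5,500 reallocated over remaining capital contributed 314,494.
Redistributed shares: Haddad 1,836.72 → $1,835; Vance 3,663.28 → $3,665.

Haddad: $1,835 · Vance: $3,665 · Andrade: $1,250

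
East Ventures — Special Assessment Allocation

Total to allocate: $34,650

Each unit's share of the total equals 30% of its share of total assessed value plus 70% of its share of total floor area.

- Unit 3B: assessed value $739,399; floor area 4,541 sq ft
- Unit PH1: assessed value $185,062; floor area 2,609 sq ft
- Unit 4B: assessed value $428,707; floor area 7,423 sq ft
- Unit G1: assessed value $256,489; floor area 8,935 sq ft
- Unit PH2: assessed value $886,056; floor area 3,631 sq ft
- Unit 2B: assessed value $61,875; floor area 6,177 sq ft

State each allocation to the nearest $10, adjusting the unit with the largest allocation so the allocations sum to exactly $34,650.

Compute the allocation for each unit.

Totals — assessed value 2,557,588, floor area 33,316.
Composite weights (30% assessed value + 70% floor area): Unit 3B 0.1821; Unit PH1 0.0765; Unit 4B 0.2063; Unit G1 0.2178; Unit PH2 0.1802; Unit 2B 0.1370.
Unrounded shares: Unit 3B 6,311.17; Unit PH1 2,651.59; Unit 4B 7,146.58; Unit G1 7,547.40; Unit PH2 6,244.74; Unit 2B 4,748.52.
Rounded to nearest $10: Unit 3B $6,310; Unit PH1 $2,650; Unit 4B $7,150; Unit G1 $7,550; Unit PH2 $6,240; Unit 2B $4,750. Sum = $34,650.
Rounded total matches; no reconciliation needed.

Unit 3B: $6,310 | Unit PH1: $2,650 | Unit 4B: $7,150 | Unit G1: $7,550 | Unit PH2: $6,240 | Unit 2B: $4,750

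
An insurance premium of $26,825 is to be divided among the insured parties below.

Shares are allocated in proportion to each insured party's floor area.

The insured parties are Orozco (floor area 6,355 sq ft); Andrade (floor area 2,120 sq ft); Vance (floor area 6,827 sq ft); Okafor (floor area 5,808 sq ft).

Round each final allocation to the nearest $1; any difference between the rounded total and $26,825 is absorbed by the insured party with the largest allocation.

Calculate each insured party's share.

Orozco: $8,075; Andrade: $2,694; Vance: $8,676; Okafor: $7,380

Combined floor area = 21,110.
Pro-rata amounts: Orozco 6,355/21,110 × $26,825 = 8,075.46; Andrade 2,120/21,110 × $26,825 = 2,693.94; Vance 6,827/21,110 × $26,825 = 8,675.24; Okafor 5,808/21,110 × $26,825 = 7,380.37.
Rounded to nearest $1: Orozco $8,075; Andrade $2,694; Vance $8,675; Okafor $7,380. Sum = $26,824.
Difference $26,825 − $26,824 = +$1 applied to largest allocation (Vance): Vance becomes $8,676.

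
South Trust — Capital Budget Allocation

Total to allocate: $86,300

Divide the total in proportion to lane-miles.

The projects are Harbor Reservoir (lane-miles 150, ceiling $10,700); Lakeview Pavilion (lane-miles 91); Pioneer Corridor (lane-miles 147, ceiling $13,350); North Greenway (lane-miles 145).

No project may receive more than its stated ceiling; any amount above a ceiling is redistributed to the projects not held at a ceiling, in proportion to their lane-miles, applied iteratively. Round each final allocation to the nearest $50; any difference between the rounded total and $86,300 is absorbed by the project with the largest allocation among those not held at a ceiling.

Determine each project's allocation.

Total lane-miles = 533.
Pro-rata shares before constraints: Harbor Reservoir 24,287.05; Lakeview Pavilion 14,734.15; Pioneer Corridor 23,801.31; North Greenway 23,477.49.
Held at cap: Harbor Reservoir ($10,700), Pioneer Corridor ($13,350); balance $62,250 reallocated over remaining lane-miles 236.
Shares after redistribution: Lakeview Pavilion 24,003.18 → $24,000; North Greenway 38,246.82 → $38,250.

Harbor Reservoir: $10,700 · Lakeview Pavilion: $24,000 · Pioneer Corridor: $13,350 · North Greenway: $38,250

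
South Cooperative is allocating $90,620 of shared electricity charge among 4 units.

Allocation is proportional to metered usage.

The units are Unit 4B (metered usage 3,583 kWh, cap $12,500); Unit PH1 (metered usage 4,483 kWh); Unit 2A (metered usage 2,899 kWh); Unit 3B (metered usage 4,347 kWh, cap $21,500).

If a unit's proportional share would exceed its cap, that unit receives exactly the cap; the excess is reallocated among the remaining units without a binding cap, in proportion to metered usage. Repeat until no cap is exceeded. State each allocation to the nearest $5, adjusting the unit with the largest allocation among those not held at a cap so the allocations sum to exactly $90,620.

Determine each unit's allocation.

Sum of metered usage: 15,312.
Proportional shares (ignoring caps): Unit 4B 21,205.03; Unit PH1 26,531.44; Unit 2A 17,156.96; Unit 3B 25,726.56.
Held at cap: Unit 4B ($12,500), Unit 3B ($21,500); residual $56,620 reallocated over remaining metered usage 7,382.
Remaining shares: Unit PH1 34,384.65 → $34,385; Unit 2A 22,235.35 → $22,235.

Unit 4B: $12,500; Unit PH1: $34,385; Unit 2A: $22,235; Unit 3B: $21,500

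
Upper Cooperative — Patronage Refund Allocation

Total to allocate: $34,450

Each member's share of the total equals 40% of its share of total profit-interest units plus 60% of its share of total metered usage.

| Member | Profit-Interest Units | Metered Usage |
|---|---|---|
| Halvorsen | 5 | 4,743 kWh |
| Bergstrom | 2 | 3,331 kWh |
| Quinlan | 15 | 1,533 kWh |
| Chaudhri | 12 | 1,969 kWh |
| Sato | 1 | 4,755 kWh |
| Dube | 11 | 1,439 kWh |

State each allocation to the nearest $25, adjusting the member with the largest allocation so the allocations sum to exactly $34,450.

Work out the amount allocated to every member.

Totals — profit-interest units 46, metered usage 17,770.
Composite weights (40% profit-interest units + 60% metered usage): Halvorsen 0.2036; Bergstrom 0.1299; Quinlan 0.1822; Chaudhri 0.1708; Sato 0.1692; Dube 0.1442.
Unrounded shares: Halvorsen 7,014.87; Bergstrom 4,473.74; Quinlan 6,276.66; Chaudhri 5,885.12; Sato 5,830.56; Dube 4,969.06.
Rounded to nearest $25: Halvorsen $7,025; Bergstrom $4,475; Quinlan $6,275; Chaudhri $5,875; Sato $5,825; Dube $4,975. Sum = $34,450.
No rounding difference to absorb.

Halvorsen: $7,025; Bergstrom: $4,475; Quinlan: $6,275; Chaudhri: $5,875; Sato: $5,825; Dube: $4,975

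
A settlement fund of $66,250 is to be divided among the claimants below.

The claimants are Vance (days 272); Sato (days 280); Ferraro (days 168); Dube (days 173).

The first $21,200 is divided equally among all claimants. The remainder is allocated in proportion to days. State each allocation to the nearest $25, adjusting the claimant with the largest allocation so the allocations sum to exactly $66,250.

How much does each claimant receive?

$21,200 shared equally gives $5,300 per claimant.
Remainder $45,050 by days (total 893): Vance 13,721.84 → $13,725; Sato 14,125.42 → $14,125; Ferraro 8,475.25 → $8,475; Dube 8,727.49 → $8,725.
Totals: Vance $5,300 + $13,725 = $19,025; Sato $5,300 + $14,125 = $19,425; Ferraro $5,300 + $8,475 = $13,775; Dube $5,300 + $8,725 = $14,025.

Vance: $19,025 | Sato: $19,425 | Ferraro: $13,775 | Dube: $14,025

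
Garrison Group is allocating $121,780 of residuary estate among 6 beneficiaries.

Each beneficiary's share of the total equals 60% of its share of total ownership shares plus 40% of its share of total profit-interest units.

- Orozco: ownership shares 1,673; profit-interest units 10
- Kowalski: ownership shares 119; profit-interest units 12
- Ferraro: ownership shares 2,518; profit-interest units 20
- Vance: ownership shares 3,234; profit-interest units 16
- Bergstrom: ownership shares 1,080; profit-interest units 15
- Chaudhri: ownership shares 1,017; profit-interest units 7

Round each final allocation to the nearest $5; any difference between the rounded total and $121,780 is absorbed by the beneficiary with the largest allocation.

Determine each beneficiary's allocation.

Orozco: $18,770 · Kowalski: $8,210 · Ferraro: $31,260 · Vance: $34,250 · Bergstrom: $17,320 · Chaudhri: $11,970

Ownership shares total 9,641; profit-interest units total 80.
Blended shares (60% ownership shares + 40% profit-interest units): Orozco 0.1541; Kowalski 0.0674; Ferraro 0.2567; Vance 0.2813; Bergstrom 0.1422; Chaudhri 0.0983.
Proportional shares: Orozco 18,768.47; Kowalski 8,208.69; Ferraro 31,261.62; Vance 34,252.504; Bergstrom 17,318.69; Chaudhri 11,970.02.
At nearest $5: Orozco $18,770; Kowalski $8,210; Ferraro $31,260; Vance $34,255; Bergstrom $17,320; Chaudhri $11,970. Sum = $121,785.
Difference $121,780 − $121,785 = −$5 applied to largest allocation (Vance): Vance becomes $34,250.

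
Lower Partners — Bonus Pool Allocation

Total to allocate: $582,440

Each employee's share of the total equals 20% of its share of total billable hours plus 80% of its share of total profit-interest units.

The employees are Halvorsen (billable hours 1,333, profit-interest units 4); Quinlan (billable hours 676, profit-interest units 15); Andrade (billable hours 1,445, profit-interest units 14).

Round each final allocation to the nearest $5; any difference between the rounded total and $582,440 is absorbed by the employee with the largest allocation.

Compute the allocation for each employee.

Halvorsen: $101,435 · Quinlan: $234,595 · Andrade: $246,410

Totals — billable hours 3,454, profit-interest units 33.
Blended shares (20% billable hours + 80% profit-interest units): Halvorsen 0.1742; Quinlan 0.4028; Andrade 0.4231.
Raw shares: Halvorsen 101,435.17; Quinlan 234,594.83; Andrade 246,410.01.
After rounding ($5): Halvorsen $101,435; Quinlan $234,595; Andrade $246,410. Sum = $582,440.
Sum already equals the total — no adjustment.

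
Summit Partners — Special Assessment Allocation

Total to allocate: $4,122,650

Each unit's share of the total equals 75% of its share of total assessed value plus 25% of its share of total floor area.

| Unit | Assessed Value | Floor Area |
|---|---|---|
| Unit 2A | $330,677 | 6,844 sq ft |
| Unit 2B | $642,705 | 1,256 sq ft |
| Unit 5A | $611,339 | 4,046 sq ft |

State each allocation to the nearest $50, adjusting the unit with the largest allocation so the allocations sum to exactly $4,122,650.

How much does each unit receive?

Assessed value total 1,584,721; floor area total 12,146.
Composite weights (75% assessed value + 25% floor area): Unit 2A 0.2974; Unit 2B 0.3300; Unit 5A 0.3726.
Unrounded shares: Unit 2A 1,225,947.22; Unit 2B 1,360,576.58; Unit 5A 1,536,126.20.
At nearest $50: Unit 2A $1,225,950; Unit 2B $1,360,600; Unit 5A $1,536,150. Sum = $4,122,700.
Difference $4,122,650 − $4,122,700 = −$50 applied to largest allocation (Unit 5A): Unit 5A becomes $1,536,100.

Unit 2A: $1,225,950 · Unit 2B: $1,360,600 · Unit 5A: $1,536,100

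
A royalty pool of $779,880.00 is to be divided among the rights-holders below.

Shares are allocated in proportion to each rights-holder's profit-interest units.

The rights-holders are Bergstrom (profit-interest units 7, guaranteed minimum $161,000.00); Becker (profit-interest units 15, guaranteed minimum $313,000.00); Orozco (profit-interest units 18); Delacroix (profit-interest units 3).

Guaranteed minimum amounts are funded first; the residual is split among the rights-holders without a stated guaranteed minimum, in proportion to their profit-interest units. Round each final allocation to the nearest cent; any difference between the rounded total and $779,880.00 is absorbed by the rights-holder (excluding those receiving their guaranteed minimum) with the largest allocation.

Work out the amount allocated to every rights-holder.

Guaranteed amounts: Bergstrom $161,000.00; Becker $313,000.00. Balance $305,880.00.
Balance split over remaining profit-interest units 21: Orozco 262,182.8571 → $262,182.86; Delacroix 43,697.1429 → $43,697.14.

Bergstrom: $161,000.00 · Becker: $313,000.00 · Orozco: $262,182.86 · Delacroix: $43,697.14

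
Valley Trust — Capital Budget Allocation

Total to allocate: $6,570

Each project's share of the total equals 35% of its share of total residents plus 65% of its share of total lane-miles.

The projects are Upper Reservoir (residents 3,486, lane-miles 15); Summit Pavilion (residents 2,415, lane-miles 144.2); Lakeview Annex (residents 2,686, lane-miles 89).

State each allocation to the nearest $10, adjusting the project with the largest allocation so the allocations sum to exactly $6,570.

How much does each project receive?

Upper Reservoir: $1,190 | Summit Pavilion: $3,130 | Lakeview Annex: $2,250

Residents total 8,587; lane-miles total 248.2.
Blended shares (35% residents + 65% lane-miles): Upper Reservoir 0.1814; Summit Pavilion 0.4761; Lakeview Annex 0.3426.
Proportional shares: Upper Reservoir 1,191.60; Summit Pavilion 3,127.80; Lakeview Annex 2,250.60.
After rounding ($10): Upper Reservoir $1,190; Summit Pavilion $3,130; Lakeview Annex $2,250. Sum = $6,570.
Rounded total matches; no reconciliation needed.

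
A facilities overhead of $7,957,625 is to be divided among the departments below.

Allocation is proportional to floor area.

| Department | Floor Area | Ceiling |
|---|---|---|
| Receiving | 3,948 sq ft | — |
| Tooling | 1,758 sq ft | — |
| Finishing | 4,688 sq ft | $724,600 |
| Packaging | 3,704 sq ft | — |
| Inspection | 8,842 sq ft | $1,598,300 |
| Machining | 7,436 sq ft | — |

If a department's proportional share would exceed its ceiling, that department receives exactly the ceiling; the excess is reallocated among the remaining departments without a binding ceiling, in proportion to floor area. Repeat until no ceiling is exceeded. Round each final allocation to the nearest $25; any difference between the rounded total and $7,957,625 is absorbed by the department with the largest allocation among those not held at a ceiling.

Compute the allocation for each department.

Receiving: $1,320,550 · Tooling: $588,025 · Finishing: $724,600 · Packaging: $1,238,925 · Inspection: $1,598,300 · Machining: $2,487,225

Total floor area = 30,376.
Pro-rata shares before constraints: Receiving 1,034,260.72; Tooling 460,544.67; Finishing 1,228,119.11; Packaging 970,339.84; Inspection 2,316,345.81; Machining 1,948,014.86.
Cap binds for Finishing ($724,600), Inspection ($1,598,300); remaining pool $5,634,725 reallocated over remaining floor area 16,846.
Redistributed shares: Receiving 1,320,544.60 → $1,320,550; Tooling 588,023.66 → $588,025; Packaging 1,238,930.39 → $1,238,925; Machining 2,487,226.35 → $2,487,225.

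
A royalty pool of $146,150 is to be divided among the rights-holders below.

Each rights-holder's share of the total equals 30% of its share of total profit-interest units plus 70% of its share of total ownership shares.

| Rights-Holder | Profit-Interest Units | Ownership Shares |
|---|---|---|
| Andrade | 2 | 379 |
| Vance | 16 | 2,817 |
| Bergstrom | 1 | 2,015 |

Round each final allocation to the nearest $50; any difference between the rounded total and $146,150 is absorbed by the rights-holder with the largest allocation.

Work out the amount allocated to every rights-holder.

Profit-interest units total 19; ownership shares total 5,211.
Combined weights (30% profit-interest units + 70% ownership shares): Andrade 0.0825; Vance 0.6310; Bergstrom 0.2865.
Pro-rata amounts: Andrade 12,055.98; Vance 92,226.88; Bergstrom 41,867.14.
Rounded to nearest $50: Andrade $12,050; Vance $92,250; Bergstrom $41,850. Sum = $146,150.
Rounded total matches; no reconciliation needed.

Andrade: $12,050 · Vance: $92,250 · Bergstrom: $41,850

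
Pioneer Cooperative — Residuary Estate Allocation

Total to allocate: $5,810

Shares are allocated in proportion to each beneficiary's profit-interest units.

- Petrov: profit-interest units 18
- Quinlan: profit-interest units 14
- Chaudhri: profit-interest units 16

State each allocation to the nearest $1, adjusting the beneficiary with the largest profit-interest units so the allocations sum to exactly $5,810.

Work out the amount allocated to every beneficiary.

Sum of profit-interest units: 18 + 14 + 16 = 48.
Raw shares: Petrov 2,178.75; Quinlan 1,694.58; Chaudhri 1,936.67.
At nearest $1: Petrov $2,179; Quinlan $1,695; Chaudhri $1,937. Sum = $5,811.
Difference $5,810 − $5,811 = −$1 applied to largest profit-interest units (Petrov): Petrov becomes $2,178.

Petrov: $2,178 · Quinlan: $1,695 · Chaudhri: $1,937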